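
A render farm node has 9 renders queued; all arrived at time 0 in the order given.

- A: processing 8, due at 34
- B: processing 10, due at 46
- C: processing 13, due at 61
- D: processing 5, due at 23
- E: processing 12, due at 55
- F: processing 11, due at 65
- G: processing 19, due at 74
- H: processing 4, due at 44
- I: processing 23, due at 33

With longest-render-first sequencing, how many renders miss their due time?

LPT (decreasing processing time): I G C E F B A D H.
I: 0→23, due 33, tardiness 0
G: 23→42, due 74, tardiness 0
C: 42→55, due 61, tardiness 0
E: 55→67, due 55, tardiness 12
F: 67→78, due 65, tardiness 13
B: 78→88, due 46, tardiness 42
A: 88→96, due 34, tardiness 62
D: 96→101, due 23, tardiness 78
H: 101→105, due 44, tardiness 61
Late renders: 6.

6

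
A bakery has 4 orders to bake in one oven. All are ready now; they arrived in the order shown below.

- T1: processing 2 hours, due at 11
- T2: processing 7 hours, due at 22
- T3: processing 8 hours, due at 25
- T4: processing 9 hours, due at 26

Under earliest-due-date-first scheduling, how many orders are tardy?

EDD (increasing due date): T1 T2 T3 T4.
T1: 0→2, due 11, tardiness 0
T2: 2→9, due 22, tardiness 0
T3: 9→17, due 25, tardiness 0
T4: 17→26, due 26, tardiness 0
Late orders: 0.

0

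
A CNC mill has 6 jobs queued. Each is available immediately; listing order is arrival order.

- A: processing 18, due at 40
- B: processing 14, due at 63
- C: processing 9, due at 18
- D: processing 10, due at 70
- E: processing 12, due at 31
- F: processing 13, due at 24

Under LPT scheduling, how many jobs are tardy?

3

LPT (decreasing processing time): A B F E D C.
A: 0→18, due 40, tardiness 0
B: 18→32, due 63, tardiness 0
F: 32→45, due 24, tardiness 21
E: 45→57, due 31, tardiness 26
D: 57→67, due 70, tardiness 0
C: 67→76, due 18, tardiness 58
Late jobs: 3.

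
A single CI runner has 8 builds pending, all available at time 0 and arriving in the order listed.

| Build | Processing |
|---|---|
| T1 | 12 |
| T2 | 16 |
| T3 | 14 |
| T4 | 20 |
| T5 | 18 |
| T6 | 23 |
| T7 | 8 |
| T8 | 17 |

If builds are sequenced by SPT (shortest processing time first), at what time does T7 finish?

8

SPT (increasing processing time): T7 T1 T3 T2 T8 T5 T4 T6.
T7: 0→8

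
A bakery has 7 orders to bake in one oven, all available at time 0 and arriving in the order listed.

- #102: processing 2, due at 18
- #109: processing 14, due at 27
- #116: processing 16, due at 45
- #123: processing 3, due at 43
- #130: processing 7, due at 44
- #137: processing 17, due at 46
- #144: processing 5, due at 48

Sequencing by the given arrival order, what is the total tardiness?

FIFO (arrival order): #102 #109 #116 #123 #130 #137 #144.
#102: 0→2, due 18, tardiness 0
#109: 2→16, due 27, tardiness 0
#116: 16→32, due 45, tardiness 0
#123: 32→35, due 43, tardiness 0
#130: 35→42, due 44, tardiness 0
#137: 42→59, due 46, tardiness 13
#144: 59→64, due 48, tardiness 16
Sum = 0+0+0+0+0+13+16 = 29.

29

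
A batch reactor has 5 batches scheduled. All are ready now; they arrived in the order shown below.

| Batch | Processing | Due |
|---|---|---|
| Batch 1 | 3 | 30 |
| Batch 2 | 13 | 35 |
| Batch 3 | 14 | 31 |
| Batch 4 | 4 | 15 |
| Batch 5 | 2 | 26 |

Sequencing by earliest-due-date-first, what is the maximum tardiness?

EDD (increasing due date): Batch 4 Batch 5 Batch 1 Batch 3 Batch 2.
Batch 4: 0→4, due 15, tardiness 0
Batch 5: 4→6, due 26, tardiness 0
Batch 1: 6→9, due 30, tardiness 0
Batch 3: 9→23, due 31, tardiness 0
Batch 2: 23→36, due 35, tardiness 1
Maximum = 1.

1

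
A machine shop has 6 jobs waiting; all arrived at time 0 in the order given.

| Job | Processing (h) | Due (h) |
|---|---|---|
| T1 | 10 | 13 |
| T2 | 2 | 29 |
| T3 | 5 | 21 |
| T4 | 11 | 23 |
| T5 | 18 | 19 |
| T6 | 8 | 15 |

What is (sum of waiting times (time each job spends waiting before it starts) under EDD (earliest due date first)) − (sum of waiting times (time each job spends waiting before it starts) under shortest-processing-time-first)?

EDD (increasing due date): T1 T6 T5 T3 T4 T2.
T1: waits 0, runs 0→10
T6: waits 10, runs 10→18
T5: waits 18, runs 18→36
T3: waits 36, runs 36→41
T4: waits 41, runs 41→52
T2: waits 52, runs 52→54
Sum = 0+10+18+36+41+52 = 157.
SPT (increasing processing time): T2 T3 T6 T1 T4 T5.
T2: waits 0, runs 0→2
T3: waits 2, runs 2→7
T6: waits 7, runs 7→15
T1: waits 15, runs 15→25
T4: waits 25, runs 25→36
T5: waits 36, runs 36→54
Sum = 0+2+7+15+25+36 = 85.
Difference = 157 − 85 = 72.

72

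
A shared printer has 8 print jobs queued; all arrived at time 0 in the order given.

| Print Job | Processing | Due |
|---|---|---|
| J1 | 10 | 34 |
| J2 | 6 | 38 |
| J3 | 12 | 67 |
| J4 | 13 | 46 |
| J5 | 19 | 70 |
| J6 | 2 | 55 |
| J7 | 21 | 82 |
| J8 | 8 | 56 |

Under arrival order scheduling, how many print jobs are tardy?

FIFO (arrival order): J1 J2 J3 J4 J5 J6 J7 J8.
J1: 0→10, due 34, tardiness 0
J2: 10→16, due 38, tardiness 0
J3: 16→28, due 67, tardiness 0
J4: 28→41, due 46, tardiness 0
J5: 41→60, due 70, tardiness 0
J6: 60→62, due 55, tardiness 7
J7: 62→83, due 82, tardiness 1
J8: 83→91, due 56, tardiness 35
Late print jobs: 3.

3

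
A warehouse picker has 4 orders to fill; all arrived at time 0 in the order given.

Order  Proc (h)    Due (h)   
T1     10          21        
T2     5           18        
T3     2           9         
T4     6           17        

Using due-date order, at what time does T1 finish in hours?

23

EDD (increasing due date): T3 T4 T2 T1.
T3: 0→2
T4: 2→8
T2: 8→13
T1: 13→23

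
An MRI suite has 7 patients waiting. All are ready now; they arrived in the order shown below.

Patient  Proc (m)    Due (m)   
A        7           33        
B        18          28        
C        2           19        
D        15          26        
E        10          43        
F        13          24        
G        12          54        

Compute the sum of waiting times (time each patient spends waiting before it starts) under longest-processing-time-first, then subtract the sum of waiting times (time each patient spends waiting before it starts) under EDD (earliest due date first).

83

LPT (decreasing processing time): B D F G E A C.
B: waits 0, runs 0→18
D: waits 18, runs 18→33
F: waits 33, runs 33→46
G: waits 46, runs 46→58
E: waits 58, runs 58→68
A: waits 68, runs 68→75
C: waits 75, runs 75→77
Sum = 0+18+33+46+58+68+75 = 298.
EDD (increasing due date): C F D B A E G.
C: waits 0, runs 0→2
F: waits 2, runs 2→15
D: waits 15, runs 15→30
B: waits 30, runs 30→48
A: waits 48, runs 48→55
E: waits 55, runs 55→65
G: waits 65, runs 65→77
Sum = 0+2+15+30+48+55+65 = 215.
Difference = 298 − 215 = 83.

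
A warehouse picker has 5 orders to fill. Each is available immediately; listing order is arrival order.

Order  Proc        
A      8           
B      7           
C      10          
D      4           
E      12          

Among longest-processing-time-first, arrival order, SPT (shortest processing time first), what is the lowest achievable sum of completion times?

LPT (decreasing processing time): E C A B D.
E: 0→12
C: 12→22
A: 22→30
B: 30→37
D: 37→41
Sum = 12+22+30+37+41 = 142.
FIFO (arrival order): A B C D E.
A: 0→8
B: 8→15
C: 15→25
D: 25→29
E: 29→41
Sum = 8+15+25+29+41 = 118.
SPT (increasing processing time): D B A C E.
D: 0→4
B: 4→11
A: 11→19
C: 19→29
E: 29→41
Sum = 4+11+19+29+41 = 104.
LPT 142, FIFO 118, SPT 104 → minimum 104.

104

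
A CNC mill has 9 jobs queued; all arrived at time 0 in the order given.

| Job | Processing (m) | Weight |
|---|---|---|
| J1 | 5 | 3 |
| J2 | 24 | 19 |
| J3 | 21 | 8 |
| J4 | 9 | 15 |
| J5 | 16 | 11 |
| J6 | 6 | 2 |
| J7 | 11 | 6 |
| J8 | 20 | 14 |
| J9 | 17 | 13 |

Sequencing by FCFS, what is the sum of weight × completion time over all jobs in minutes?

6635

FIFO (arrival order): J1 J2 J3 J4 J5 J6 J7 J8 J9.
J1: finishes 5, weight 3, w·C = 15
J2: finishes 29, weight 19, w·C = 551
J3: finishes 50, weight 8, w·C = 400
J4: finishes 59, weight 15, w·C = 885
J5: finishes 75, weight 11, w·C = 825
J6: finishes 81, weight 2, w·C = 162
J7: finishes 92, weight 6, w·C = 552
J8: finishes 112, weight 14, w·C = 1568
J9: finishes 129, weight 13, w·C = 1677
Sum = 15+551+400+885+825+162+552+1568+1677 = 6635.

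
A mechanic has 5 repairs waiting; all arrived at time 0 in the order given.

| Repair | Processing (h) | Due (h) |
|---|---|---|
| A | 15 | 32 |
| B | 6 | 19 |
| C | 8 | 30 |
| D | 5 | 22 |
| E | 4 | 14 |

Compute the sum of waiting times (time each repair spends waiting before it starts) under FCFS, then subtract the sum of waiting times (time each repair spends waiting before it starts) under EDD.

47

FIFO (arrival order): A B C D E.
A: waits 0, runs 0→15
B: waits 15, runs 15→21
C: waits 21, runs 21→29
D: waits 29, runs 29→34
E: waits 34, runs 34→38
Sum = 0+15+21+29+34 = 99.
EDD (increasing due date): E B D C A.
E: waits 0, runs 0→4
B: waits 4, runs 4→10
D: waits 10, runs 10→15
C: waits 15, runs 15→23
A: waits 23, runs 23→38
Sum = 0+4+10+15+23 = 52.
Difference = 99 − 52 = 47.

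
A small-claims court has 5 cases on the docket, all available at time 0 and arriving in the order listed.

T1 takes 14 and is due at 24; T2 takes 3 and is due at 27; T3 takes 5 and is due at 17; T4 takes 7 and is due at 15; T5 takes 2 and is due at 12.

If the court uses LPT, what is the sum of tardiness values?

LPT (decreasing processing time): T1 T4 T3 T2 T5.
T1: 0→14, due 24, tardiness 0
T4: 14→21, due 15, tardiness 6
T3: 21→26, due 17, tardiness 9
T2: 26→29, due 27, tardiness 2
T5: 29→31, due 12, tardiness 19
Sum = 0+6+9+2+19 = 36.

36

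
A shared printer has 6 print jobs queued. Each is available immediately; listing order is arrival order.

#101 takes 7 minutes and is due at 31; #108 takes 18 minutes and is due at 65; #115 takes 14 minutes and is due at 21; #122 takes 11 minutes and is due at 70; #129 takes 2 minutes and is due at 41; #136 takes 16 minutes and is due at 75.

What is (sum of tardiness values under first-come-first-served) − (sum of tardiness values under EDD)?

FIFO (arrival order): #101 #108 #115 #122 #129 #136.
#101: 0→7, due 31, tardiness 0
#108: 7→25, due 65, tardiness 0
#115: 25→39, due 21, tardiness 18
#122: 39→50, due 70, tardiness 0
#129: 50→52, due 41, tardiness 11
#136: 52→68, due 75, tardiness 0
Sum = 0+0+18+0+11+0 = 29.
EDD (increasing due date): #115 #101 #129 #108 #122 #136.
#115: 0→14, due 21, tardiness 0
#101: 14→21, due 31, tardiness 0
#129: 21→23, due 41, tardiness 0
#108: 23→41, due 65, tardiness 0
#122: 41→52, due 70, tardiness 0
#136: 52→68, due 75, tardiness 0
Sum = 0+0+0+0+0+0 = 0.
Difference = 29 − 0 = 29.

29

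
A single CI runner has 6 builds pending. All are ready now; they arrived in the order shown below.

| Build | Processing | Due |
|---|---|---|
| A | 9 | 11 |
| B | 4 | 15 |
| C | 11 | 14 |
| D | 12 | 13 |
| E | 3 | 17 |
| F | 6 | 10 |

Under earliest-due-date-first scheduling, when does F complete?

EDD (increasing due date): F A D C B E.
F: 0→6

6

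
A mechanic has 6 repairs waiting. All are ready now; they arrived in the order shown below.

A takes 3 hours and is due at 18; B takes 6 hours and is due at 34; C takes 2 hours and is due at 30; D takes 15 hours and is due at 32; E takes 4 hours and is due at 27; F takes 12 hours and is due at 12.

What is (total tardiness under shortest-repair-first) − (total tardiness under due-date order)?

13

SPT (increasing processing time): C A E B F D.
C: 0→2, due 30, tardiness 0
A: 2→5, due 18, tardiness 0
E: 5→9, due 27, tardiness 0
B: 9→15, due 34, tardiness 0
F: 15→27, due 12, tardiness 15
D: 27→42, due 32, tardiness 10
Sum = 0+0+0+0+15+10 = 25.
EDD (increasing due date): F A E C D B.
F: 0→12, due 12, tardiness 0
A: 12→15, due 18, tardiness 0
E: 15→19, due 27, tardiness 0
C: 19→21, due 30, tardiness 0
D: 21→36, due 32, tardiness 4
B: 36→42, due 34, tardiness 8
Sum = 0+0+0+0+4+8 = 12.
Difference = 25 − 12 = 13.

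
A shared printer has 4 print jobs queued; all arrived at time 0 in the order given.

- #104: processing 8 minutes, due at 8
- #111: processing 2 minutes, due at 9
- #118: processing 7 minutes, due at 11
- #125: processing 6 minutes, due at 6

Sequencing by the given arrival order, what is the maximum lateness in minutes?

FIFO (arrival order): #104 #111 #118 #125.
#104: 0→8, due 8, lateness 0
#111: 8→10, due 9, lateness 1
#118: 10→17, due 11, lateness 6
#125: 17→23, due 6, lateness 17
Maximum = 17.

17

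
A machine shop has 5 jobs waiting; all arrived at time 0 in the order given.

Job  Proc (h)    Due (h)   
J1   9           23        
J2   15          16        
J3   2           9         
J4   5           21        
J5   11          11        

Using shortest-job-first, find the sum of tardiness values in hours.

42

SPT (increasing processing time): J3 J4 J1 J5 J2.
J3: 0→2, due 9, tardiness 0
J4: 2→7, due 21, tardiness 0
J1: 7→16, due 23, tardiness 0
J5: 16→27, due 11, tardiness 16
J2: 27→42, due 16, tardiness 26
Sum = 0+0+0+16+26 = 42.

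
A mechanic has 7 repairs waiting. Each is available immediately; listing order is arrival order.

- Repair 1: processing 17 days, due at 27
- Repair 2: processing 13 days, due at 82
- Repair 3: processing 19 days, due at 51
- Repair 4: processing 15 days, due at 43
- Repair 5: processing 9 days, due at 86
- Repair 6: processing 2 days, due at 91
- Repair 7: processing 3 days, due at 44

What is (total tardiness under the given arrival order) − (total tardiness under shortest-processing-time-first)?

FIFO (arrival order): Repair 1 Repair 2 Repair 3 Repair 4 Repair 5 Repair 6 Repair 7.
Repair 1: 0→17, due 27, tardiness 0
Repair 2: 17→30, due 82, tardiness 0
Repair 3: 30→49, due 51, tardiness 0
Repair 4: 49→64, due 43, tardiness 21
Repair 5: 64→73, due 86, tardiness 0
Repair 6: 73→75, due 91, tardiness 0
Repair 7: 75→78, due 44, tardiness 34
Sum = 0+0+0+21+0+0+34 = 55.
SPT (increasing processing time): Repair 6 Repair 7 Repair 5 Repair 2 Repair 4 Repair 1 Repair 3.
Repair 6: 0→2, due 91, tardiness 0
Repair 7: 2→5, due 44, tardiness 0
Repair 5: 5→14, due 86, tardiness 0
Repair 2: 14→27, due 82, tardiness 0
Repair 4: 27→42, due 43, tardiness 0
Repair 1: 42→59, due 27, tardiness 32
Repair 3: 59→78, due 51, tardiness 27
Sum = 0+0+0+0+0+32+27 = 59.
Difference = 55 − 59 = -4.

-4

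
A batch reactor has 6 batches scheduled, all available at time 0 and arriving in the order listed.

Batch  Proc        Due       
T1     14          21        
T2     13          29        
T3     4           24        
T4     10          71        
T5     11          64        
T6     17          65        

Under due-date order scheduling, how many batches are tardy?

EDD (increasing due date): T1 T3 T2 T5 T6 T4.
T1: 0→14, due 21, tardiness 0
T3: 14→18, due 24, tardiness 0
T2: 18→31, due 29, tardiness 2
T5: 31→42, due 64, tardiness 0
T6: 42→59, due 65, tardiness 0
T4: 59→69, due 71, tardiness 0
Late batches: 1.

1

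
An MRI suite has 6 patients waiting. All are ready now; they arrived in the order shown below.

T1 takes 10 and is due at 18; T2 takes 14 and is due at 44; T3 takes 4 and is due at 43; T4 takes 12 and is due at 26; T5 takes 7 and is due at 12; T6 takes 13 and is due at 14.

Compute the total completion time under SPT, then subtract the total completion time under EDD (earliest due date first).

-30

SPT (increasing processing time): T3 T5 T1 T4 T6 T2.
T3: 0→4
T5: 4→11
T1: 11→21
T4: 21→33
T6: 33→46
T2: 46→60
Sum = 4+11+21+33+46+60 = 175.
EDD (increasing due date): T5 T6 T1 T4 T3 T2.
T5: 0→7
T6: 7→20
T1: 20→30
T4: 30→42
T3: 42→46
T2: 46→60
Sum = 7+20+30+42+46+60 = 205.
Difference = 175 − 205 = -30.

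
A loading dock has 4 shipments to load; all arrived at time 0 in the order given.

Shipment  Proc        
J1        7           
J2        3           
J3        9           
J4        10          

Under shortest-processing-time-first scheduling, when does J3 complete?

SPT (increasing processing time): J2 J1 J3 J4.
J2: 0→3
J1: 3→10
J3: 10→19

19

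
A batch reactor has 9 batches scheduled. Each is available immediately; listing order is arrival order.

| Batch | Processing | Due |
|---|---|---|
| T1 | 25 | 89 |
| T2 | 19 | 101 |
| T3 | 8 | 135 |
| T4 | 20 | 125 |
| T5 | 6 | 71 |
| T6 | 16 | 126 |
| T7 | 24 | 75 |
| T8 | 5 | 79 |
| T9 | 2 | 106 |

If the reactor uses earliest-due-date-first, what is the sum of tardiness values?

EDD (increasing due date): T5 T7 T8 T1 T2 T9 T4 T6 T3.
T5: 0→6, due 71, tardiness 0
T7: 6→30, due 75, tardiness 0
T8: 30→35, due 79, tardiness 0
T1: 35→60, due 89, tardiness 0
T2: 60→79, due 101, tardiness 0
T9: 79→81, due 106, tardiness 0
T4: 81→101, due 125, tardiness 0
T6: 101→117, due 126, tardiness 0
T3: 117→125, due 135, tardiness 0
Sum = 0+0+0+0+0+0+0+0+0 = 0.

0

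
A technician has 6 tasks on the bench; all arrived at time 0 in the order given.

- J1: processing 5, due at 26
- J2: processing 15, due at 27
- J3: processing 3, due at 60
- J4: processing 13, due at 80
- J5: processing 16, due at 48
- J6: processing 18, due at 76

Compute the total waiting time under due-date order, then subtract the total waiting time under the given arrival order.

EDD (increasing due date): J1 J2 J5 J3 J6 J4.
J1: waits 0, runs 0→5
J2: waits 5, runs 5→20
J5: waits 20, runs 20→36
J3: waits 36, runs 36→39
J6: waits 39, runs 39→57
J4: waits 57, runs 57→70
Sum = 0+5+20+36+39+57 = 157.
FIFO (arrival order): J1 J2 J3 J4 J5 J6.
J1: waits 0, runs 0→5
J2: waits 5, runs 5→20
J3: waits 20, runs 20→23
J4: waits 23, runs 23→36
J5: waits 36, runs 36→52
J6: waits 52, runs 52→70
Sum = 0+5+20+23+36+52 = 136.
Difference = 157 − 136 = 21.

21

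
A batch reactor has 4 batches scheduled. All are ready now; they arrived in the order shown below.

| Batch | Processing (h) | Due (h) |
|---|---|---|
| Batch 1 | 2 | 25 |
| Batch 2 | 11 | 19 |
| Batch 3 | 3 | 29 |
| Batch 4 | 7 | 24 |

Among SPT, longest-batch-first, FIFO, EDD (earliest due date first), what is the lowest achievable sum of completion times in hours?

SPT (increasing processing time): Batch 1 Batch 3 Batch 4 Batch 2.
Batch 1: 0→2
Batch 3: 2→5
Batch 4: 5→12
Batch 2: 12→23
Sum = 2+5+12+23 = 42.
LPT (decreasing processing time): Batch 2 Batch 4 Batch 3 Batch 1.
Batch 2: 0→11
Batch 4: 11→18
Batch 3: 18→21
Batch 1: 21→23
Sum = 11+18+21+23 = 73.
FIFO (arrival order): Batch 1 Batch 2 Batch 3 Batch 4.
Batch 1: 0→2
Batch 2: 2→13
Batch 3: 13→16
Batch 4: 16→23
Sum = 2+13+16+23 = 54.
EDD (increasing due date): Batch 2 Batch 4 Batch 1 Batch 3.
Batch 2: 0→11
Batch 4: 11→18
Batch 1: 18→20
Batch 3: 20→23
Sum = 11+18+20+23 = 72.
SPT 42, LPT 73, FIFO 54, EDD 72 → minimum 42.

42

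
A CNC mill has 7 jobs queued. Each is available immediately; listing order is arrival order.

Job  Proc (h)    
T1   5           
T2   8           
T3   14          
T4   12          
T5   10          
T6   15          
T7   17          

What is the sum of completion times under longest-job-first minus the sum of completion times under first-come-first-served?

LPT (decreasing processing time): T7 T6 T3 T4 T5 T2 T1.
T7: 0→17
T6: 17→32
T3: 32→46
T4: 46→58
T5: 58→68
T2: 68→76
T1: 76→81
Sum = 17+32+46+58+68+76+81 = 378.
FIFO (arrival order): T1 T2 T3 T4 T5 T6 T7.
T1: 0→5
T2: 5→13
T3: 13→27
T4: 27→39
T5: 39→49
T6: 49→64
T7: 64→81
Sum = 5+13+27+39+49+64+81 = 278.
Difference = 378 − 278 = 100.

100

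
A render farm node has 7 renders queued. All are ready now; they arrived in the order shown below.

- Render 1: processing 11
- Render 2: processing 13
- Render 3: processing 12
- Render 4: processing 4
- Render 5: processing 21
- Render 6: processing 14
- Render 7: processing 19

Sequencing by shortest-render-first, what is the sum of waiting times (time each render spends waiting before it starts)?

213

SPT (increasing processing time): Render 4 Render 1 Render 3 Render 2 Render 6 Render 7 Render 5.
Render 4: waits 0, runs 0→4
Render 1: waits 4, runs 4→15
Render 3: waits 15, runs 15→27
Render 2: waits 27, runs 27→40
Render 6: waits 40, runs 40→54
Render 7: waits 54, runs 54→73
Render 5: waits 73, runs 73→94
Sum = 0+4+15+27+40+54+73 = 213.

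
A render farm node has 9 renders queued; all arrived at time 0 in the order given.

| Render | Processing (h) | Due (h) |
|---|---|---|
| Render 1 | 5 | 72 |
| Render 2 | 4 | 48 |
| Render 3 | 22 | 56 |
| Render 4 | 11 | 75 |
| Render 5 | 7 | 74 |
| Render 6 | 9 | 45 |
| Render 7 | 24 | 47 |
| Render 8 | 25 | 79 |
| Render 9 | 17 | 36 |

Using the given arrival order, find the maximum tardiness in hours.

88

FIFO (arrival order): Render 1 Render 2 Render 3 Render 4 Render 5 Render 6 Render 7 Render 8 Render 9.
Render 1: 0→5, due 72, tardiness 0
Render 2: 5→9, due 48, tardiness 0
Render 3: 9→31, due 56, tardiness 0
Render 4: 31→42, due 75, tardiness 0
Render 5: 42→49, due 74, tardiness 0
Render 6: 49→58, due 45, tardiness 13
Render 7: 58→82, due 47, tardiness 35
Render 8: 82→107, due 79, tardiness 28
Render 9: 107→124, due 36, tardiness 88
Maximum = 88.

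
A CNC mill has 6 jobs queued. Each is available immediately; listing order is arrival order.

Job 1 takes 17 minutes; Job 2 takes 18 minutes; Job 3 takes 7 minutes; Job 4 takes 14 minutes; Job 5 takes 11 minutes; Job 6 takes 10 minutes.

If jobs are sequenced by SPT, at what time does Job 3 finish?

7

SPT (increasing processing time): Job 3 Job 6 Job 5 Job 4 Job 1 Job 2.
Job 3: 0→7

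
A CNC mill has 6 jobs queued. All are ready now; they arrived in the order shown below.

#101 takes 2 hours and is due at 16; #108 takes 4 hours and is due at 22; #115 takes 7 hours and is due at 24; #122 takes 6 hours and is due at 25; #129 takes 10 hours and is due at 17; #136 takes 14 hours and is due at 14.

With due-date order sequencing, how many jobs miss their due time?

4

EDD (increasing due date): #136 #101 #129 #108 #115 #122.
#136: 0→14, due 14, tardiness 0
#101: 14→16, due 16, tardiness 0
#129: 16→26, due 17, tardiness 9
#108: 26→30, due 22, tardiness 8
#115: 30→37, due 24, tardiness 13
#122: 37→43, due 25, tardiness 18
Late jobs: 4.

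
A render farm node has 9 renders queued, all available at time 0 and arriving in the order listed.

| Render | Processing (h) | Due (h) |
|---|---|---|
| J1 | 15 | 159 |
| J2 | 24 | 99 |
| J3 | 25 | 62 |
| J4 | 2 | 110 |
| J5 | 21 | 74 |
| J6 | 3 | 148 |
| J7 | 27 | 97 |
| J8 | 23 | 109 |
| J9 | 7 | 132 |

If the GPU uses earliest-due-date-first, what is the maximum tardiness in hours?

EDD (increasing due date): J3 J5 J7 J2 J8 J4 J9 J6 J1.
J3: 0→25, due 62, tardiness 0
J5: 25→46, due 74, tardiness 0
J7: 46→73, due 97, tardiness 0
J2: 73→97, due 99, tardiness 0
J8: 97→120, due 109, tardiness 11
J4: 120→122, due 110, tardiness 12
J9: 122→129, due 132, tardiness 0
J6: 129→132, due 148, tardiness 0
J1: 132→147, due 159, tardiness 0
Maximum = 12.

12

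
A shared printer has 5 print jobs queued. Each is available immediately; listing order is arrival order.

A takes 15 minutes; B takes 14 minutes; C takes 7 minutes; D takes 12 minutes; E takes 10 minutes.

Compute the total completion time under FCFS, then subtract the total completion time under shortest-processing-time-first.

32

FIFO (arrival order): A B C D E.
A: 0→15
B: 15→29
C: 29→36
D: 36→48
E: 48→58
Sum = 15+29+36+48+58 = 186.
SPT (increasing processing time): C E D B A.
C: 0→7
E: 7→17
D: 17→29
B: 29→43
A: 43→58
Sum = 7+17+29+43+58 = 154.
Difference = 186 − 154 = 32.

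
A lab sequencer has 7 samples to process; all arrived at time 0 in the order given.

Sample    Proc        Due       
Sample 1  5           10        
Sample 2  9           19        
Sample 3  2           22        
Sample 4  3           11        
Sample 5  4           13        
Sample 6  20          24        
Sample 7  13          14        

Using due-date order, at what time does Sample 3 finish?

36

EDD (increasing due date): Sample 1 Sample 4 Sample 5 Sample 7 Sample 2 Sample 3 Sample 6.
Sample 1: 0→5
Sample 4: 5→8
Sample 5: 8→12
Sample 7: 12→25
Sample 2: 25→34
Sample 3: 34→36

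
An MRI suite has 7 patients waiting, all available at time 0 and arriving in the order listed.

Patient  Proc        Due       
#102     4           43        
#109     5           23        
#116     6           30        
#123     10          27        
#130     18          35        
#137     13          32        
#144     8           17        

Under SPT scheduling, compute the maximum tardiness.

29

SPT (increasing processing time): #102 #109 #116 #144 #123 #137 #130.
#102: 0→4, due 43, tardiness 0
#109: 4→9, due 23, tardiness 0
#116: 9→15, due 30, tardiness 0
#144: 15→23, due 17, tardiness 6
#123: 23→33, due 27, tardiness 6
#137: 33→46, due 32, tardiness 14
#130: 46→64, due 35, tardiness 29
Maximum = 29.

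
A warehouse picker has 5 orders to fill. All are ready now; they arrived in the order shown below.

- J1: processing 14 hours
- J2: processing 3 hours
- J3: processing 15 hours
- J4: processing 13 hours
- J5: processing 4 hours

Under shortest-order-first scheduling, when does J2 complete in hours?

3

SPT (increasing processing time): J2 J5 J4 J1 J3.
J2: 0→3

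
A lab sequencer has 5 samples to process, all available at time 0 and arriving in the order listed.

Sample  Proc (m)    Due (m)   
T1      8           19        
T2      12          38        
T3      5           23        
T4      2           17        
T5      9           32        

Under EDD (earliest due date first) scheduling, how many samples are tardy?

0

EDD (increasing due date): T4 T1 T3 T5 T2.
T4: 0→2, due 17, tardiness 0
T1: 2→10, due 19, tardiness 0
T3: 10→15, due 23, tardiness 0
T5: 15→24, due 32, tardiness 0
T2: 24→36, due 38, tardiness 0
Late samples: 0.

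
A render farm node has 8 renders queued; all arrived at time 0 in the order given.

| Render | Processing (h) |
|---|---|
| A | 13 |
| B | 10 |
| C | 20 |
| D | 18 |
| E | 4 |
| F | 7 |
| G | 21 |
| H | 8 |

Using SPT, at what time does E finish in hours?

SPT (increasing processing time): E F H B A D C G.
E: 0→4

4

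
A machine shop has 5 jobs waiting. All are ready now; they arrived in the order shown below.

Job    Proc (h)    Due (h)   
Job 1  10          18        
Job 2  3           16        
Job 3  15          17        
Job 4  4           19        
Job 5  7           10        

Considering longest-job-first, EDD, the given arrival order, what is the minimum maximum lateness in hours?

20

LPT (decreasing processing time): Job 3 Job 1 Job 5 Job 4 Job 2.
Job 3: 0→15, due 17, lateness -2
Job 1: 15→25, due 18, lateness 7
Job 5: 25→32, due 10, lateness 22
Job 4: 32→36, due 19, lateness 17
Job 2: 36→39, due 16, lateness 23
Maximum = 23.
EDD (increasing due date): Job 5 Job 2 Job 3 Job 1 Job 4.
Job 5: 0→7, due 10, lateness -3
Job 2: 7→10, due 16, lateness -6
Job 3: 10→25, due 17, lateness 8
Job 1: 25→35, due 18, lateness 17
Job 4: 35→39, due 19, lateness 20
Maximum = 20.
FIFO (arrival order): Job 1 Job 2 Job 3 Job 4 Job 5.
Job 1: 0→10, due 18, lateness -8
Job 2: 10→13, due 16, lateness -3
Job 3: 13→28, due 17, lateness 11
Job 4: 28→32, due 19, lateness 13
Job 5: 32→39, due 10, lateness 29
Maximum = 29.
LPT 23, EDD 20, FIFO 29 → minimum 20.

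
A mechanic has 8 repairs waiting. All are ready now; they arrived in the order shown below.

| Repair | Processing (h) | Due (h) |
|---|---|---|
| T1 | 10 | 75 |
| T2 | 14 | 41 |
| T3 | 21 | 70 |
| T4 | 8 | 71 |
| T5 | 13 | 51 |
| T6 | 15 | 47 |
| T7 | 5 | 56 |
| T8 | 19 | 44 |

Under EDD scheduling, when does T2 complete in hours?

EDD (increasing due date): T2 T8 T6 T5 T7 T3 T4 T1.
T2: 0→14

14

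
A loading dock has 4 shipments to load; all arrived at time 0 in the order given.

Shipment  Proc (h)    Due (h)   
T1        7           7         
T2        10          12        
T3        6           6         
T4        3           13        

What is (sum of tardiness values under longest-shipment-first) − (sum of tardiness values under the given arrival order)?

5

LPT (decreasing processing time): T2 T1 T3 T4.
T2: 0→10, due 12, tardiness 0
T1: 10→17, due 7, tardiness 10
T3: 17→23, due 6, tardiness 17
T4: 23→26, due 13, tardiness 13
Sum = 0+10+17+13 = 40.
FIFO (arrival order): T1 T2 T3 T4.
T1: 0→7, due 7, tardiness 0
T2: 7→17, due 12, tardiness 5
T3: 17→23, due 6, tardiness 17
T4: 23→26, due 13, tardiness 13
Sum = 0+5+17+13 = 35.
Difference = 40 − 35 = 5.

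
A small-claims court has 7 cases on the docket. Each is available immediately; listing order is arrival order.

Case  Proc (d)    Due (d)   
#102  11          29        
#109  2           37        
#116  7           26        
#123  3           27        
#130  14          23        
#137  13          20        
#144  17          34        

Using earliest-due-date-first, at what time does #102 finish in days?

EDD (increasing due date): #137 #130 #116 #123 #102 #144 #109.
#137: 0→13
#130: 13→27
#116: 27→34
#123: 34→37
#102: 37→48

48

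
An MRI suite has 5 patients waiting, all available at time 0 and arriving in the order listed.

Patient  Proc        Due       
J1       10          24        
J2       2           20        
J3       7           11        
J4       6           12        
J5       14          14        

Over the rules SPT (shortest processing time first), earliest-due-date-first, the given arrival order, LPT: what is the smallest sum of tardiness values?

30

SPT (increasing processing time): J2 J4 J3 J1 J5.
J2: 0→2, due 20, tardiness 0
J4: 2→8, due 12, tardiness 0
J3: 8→15, due 11, tardiness 4
J1: 15→25, due 24, tardiness 1
J5: 25→39, due 14, tardiness 25
Sum = 0+0+4+1+25 = 30.
EDD (increasing due date): J3 J4 J5 J2 J1.
J3: 0→7, due 11, tardiness 0
J4: 7→13, due 12, tardiness 1
J5: 13→27, due 14, tardiness 13
J2: 27→29, due 20, tardiness 9
J1: 29→39, due 24, tardiness 15
Sum = 0+1+13+9+15 = 38.
FIFO (arrival order): J1 J2 J3 J4 J5.
J1: 0→10, due 24, tardiness 0
J2: 10→12, due 20, tardiness 0
J3: 12→19, due 11, tardiness 8
J4: 19→25, due 12, tardiness 13
J5: 25→39, due 14, tardiness 25
Sum = 0+0+8+13+25 = 46.
LPT (decreasing processing time): J5 J1 J3 J4 J2.
J5: 0→14, due 14, tardiness 0
J1: 14→24, due 24, tardiness 0
J3: 24→31, due 11, tardiness 20
J4: 31→37, due 12, tardiness 25
J2: 37→39, due 20, tardiness 19
Sum = 0+0+20+25+19 = 64.
SPT 30, EDD 38, FIFO 46, LPT 64 → minimum 30.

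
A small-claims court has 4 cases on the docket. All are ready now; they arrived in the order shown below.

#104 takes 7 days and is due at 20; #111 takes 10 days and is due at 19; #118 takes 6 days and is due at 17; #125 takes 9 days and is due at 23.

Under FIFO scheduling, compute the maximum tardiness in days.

FIFO (arrival order): #104 #111 #118 #125.
#104: 0→7, due 20, tardiness 0
#111: 7→17, due 19, tardiness 0
#118: 17→23, due 17, tardiness 6
#125: 23→32, due 23, tardiness 9
Maximum = 9.

9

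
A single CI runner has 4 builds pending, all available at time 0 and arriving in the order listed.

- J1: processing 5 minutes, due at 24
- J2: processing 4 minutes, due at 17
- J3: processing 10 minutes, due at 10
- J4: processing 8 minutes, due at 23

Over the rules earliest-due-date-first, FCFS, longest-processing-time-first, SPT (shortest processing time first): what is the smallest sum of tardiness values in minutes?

3

EDD (increasing due date): J3 J2 J4 J1.
J3: 0→10, due 10, tardiness 0
J2: 10→14, due 17, tardiness 0
J4: 14→22, due 23, tardiness 0
J1: 22→27, due 24, tardiness 3
Sum = 0+0+0+3 = 3.
FIFO (arrival order): J1 J2 J3 J4.
J1: 0→5, due 24, tardiness 0
J2: 5→9, due 17, tardiness 0
J3: 9→19, due 10, tardiness 9
J4: 19→27, due 23, tardiness 4
Sum = 0+0+9+4 = 13.
LPT (decreasing processing time): J3 J4 J1 J2.
J3: 0→10, due 10, tardiness 0
J4: 10→18, due 23, tardiness 0
J1: 18→23, due 24, tardiness 0
J2: 23→27, due 17, tardiness 10
Sum = 0+0+0+10 = 10.
SPT (increasing processing time): J2 J1 J4 J3.
J2: 0→4, due 17, tardiness 0
J1: 4→9, due 24, tardiness 0
J4: 9→17, due 23, tardiness 0
J3: 17→27, due 10, tardiness 17
Sum = 0+0+0+17 = 17.
EDD 3, FIFO 13, LPT 10, SPT 17 → minimum 3.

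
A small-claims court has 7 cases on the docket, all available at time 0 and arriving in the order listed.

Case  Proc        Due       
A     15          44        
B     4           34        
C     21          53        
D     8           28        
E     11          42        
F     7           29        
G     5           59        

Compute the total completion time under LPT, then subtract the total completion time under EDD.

105

LPT (decreasing processing time): C A E D F G B.
C: 0→21
A: 21→36
E: 36→47
D: 47→55
F: 55→62
G: 62→67
B: 67→71
Sum = 21+36+47+55+62+67+71 = 359.
EDD (increasing due date): D F B E A C G.
D: 0→8
F: 8→15
B: 15→19
E: 19→30
A: 30→45
C: 45→66
G: 66→71
Sum = 8+15+19+30+45+66+71 = 254.
Difference = 359 − 254 = 105.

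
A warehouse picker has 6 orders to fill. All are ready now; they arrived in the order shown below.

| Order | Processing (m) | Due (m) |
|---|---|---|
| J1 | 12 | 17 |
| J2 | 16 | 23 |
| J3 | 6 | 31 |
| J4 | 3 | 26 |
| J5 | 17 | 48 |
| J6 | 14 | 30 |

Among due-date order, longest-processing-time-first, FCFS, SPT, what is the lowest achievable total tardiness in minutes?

EDD (increasing due date): J1 J2 J4 J6 J3 J5.
J1: 0→12, due 17, tardiness 0
J2: 12→28, due 23, tardiness 5
J4: 28→31, due 26, tardiness 5
J6: 31→45, due 30, tardiness 15
J3: 45→51, due 31, tardiness 20
J5: 51→68, due 48, tardiness 20
Sum = 0+5+5+15+20+20 = 65.
LPT (decreasing processing time): J5 J2 J6 J1 J3 J4.
J5: 0→17, due 48, tardiness 0
J2: 17→33, due 23, tardiness 10
J6: 33→47, due 30, tardiness 17
J1: 47→59, due 17, tardiness 42
J3: 59→65, due 31, tardiness 34
J4: 65→68, due 26, tardiness 42
Sum = 0+10+17+42+34+42 = 145.
FIFO (arrival order): J1 J2 J3 J4 J5 J6.
J1: 0→12, due 17, tardiness 0
J2: 12→28, due 23, tardiness 5
J3: 28→34, due 31, tardiness 3
J4: 34→37, due 26, tardiness 11
J5: 37→54, due 48, tardiness 6
J6: 54→68, due 30, tardiness 38
Sum = 0+5+3+11+6+38 = 63.
SPT (increasing processing time): J4 J3 J1 J6 J2 J5.
J4: 0→3, due 26, tardiness 0
J3: 3→9, due 31, tardiness 0
J1: 9→21, due 17, tardiness 4
J6: 21→35, due 30, tardiness 5
J2: 35→51, due 23, tardiness 28
J5: 51→68, due 48, tardiness 20
Sum = 0+0+4+5+28+20 = 57.
EDD 65, LPT 145, FIFO 63, SPT 57 → minimum 57.

57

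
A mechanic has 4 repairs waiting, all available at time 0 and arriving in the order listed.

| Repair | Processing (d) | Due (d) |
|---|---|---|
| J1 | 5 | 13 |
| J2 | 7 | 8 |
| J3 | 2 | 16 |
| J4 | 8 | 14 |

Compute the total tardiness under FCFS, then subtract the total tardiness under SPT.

FIFO (arrival order): J1 J2 J3 J4.
J1: 0→5, due 13, tardiness 0
J2: 5→12, due 8, tardiness 4
J3: 12→14, due 16, tardiness 0
J4: 14→22, due 14, tardiness 8
Sum = 0+4+0+8 = 12.
SPT (increasing processing time): J3 J1 J2 J4.
J3: 0→2, due 16, tardiness 0
J1: 2→7, due 13, tardiness 0
J2: 7→14, due 8, tardiness 6
J4: 14→22, due 14, tardiness 8
Sum = 0+0+6+8 = 14.
Difference = 12 − 14 = -2.

-2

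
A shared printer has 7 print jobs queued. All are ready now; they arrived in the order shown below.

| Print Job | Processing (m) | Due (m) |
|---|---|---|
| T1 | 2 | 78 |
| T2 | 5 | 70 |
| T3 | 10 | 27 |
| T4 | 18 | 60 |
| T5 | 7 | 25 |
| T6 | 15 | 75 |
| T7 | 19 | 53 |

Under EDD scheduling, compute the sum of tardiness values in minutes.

0

EDD (increasing due date): T5 T3 T7 T4 T2 T6 T1.
T5: 0→7, due 25, tardiness 0
T3: 7→17, due 27, tardiness 0
T7: 17→36, due 53, tardiness 0
T4: 36→54, due 60, tardiness 0
T2: 54→59, due 70, tardiness 0
T6: 59→74, due 75, tardiness 0
T1: 74→76, due 78, tardiness 0
Sum = 0+0+0+0+0+0+0 = 0.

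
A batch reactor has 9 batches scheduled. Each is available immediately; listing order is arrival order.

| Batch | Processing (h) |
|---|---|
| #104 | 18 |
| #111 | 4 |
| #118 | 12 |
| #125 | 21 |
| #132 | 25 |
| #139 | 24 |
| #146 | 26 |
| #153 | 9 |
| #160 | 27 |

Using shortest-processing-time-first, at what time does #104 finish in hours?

43

SPT (increasing processing time): #111 #153 #118 #104 #125 #139 #132 #146 #160.
#111: 0→4
#153: 4→13
#118: 13→25
#104: 25→43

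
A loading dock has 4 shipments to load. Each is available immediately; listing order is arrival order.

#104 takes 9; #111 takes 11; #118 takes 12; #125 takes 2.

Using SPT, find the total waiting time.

35

SPT (increasing processing time): #125 #104 #111 #118.
#125: waits 0, runs 0→2
#104: waits 2, runs 2→11
#111: waits 11, runs 11→22
#118: waits 22, runs 22→34
Sum = 0+2+11+22 = 35.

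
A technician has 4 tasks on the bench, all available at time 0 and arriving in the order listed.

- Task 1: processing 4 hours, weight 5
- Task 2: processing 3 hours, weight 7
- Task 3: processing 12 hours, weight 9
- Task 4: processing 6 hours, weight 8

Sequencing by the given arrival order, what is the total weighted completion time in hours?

440

FIFO (arrival order): Task 1 Task 2 Task 3 Task 4.
Task 1: finishes 4, weight 5, w·C = 20
Task 2: finishes 7, weight 7, w·C = 49
Task 3: finishes 19, weight 9, w·C = 171
Task 4: finishes 25, weight 8, w·C = 200
Sum = 20+49+171+200 = 440.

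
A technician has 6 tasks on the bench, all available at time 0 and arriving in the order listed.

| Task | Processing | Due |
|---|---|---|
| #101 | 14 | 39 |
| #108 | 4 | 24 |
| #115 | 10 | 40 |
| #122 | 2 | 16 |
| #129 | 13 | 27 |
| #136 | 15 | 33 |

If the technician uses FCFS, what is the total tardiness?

FIFO (arrival order): #101 #108 #115 #122 #129 #136.
#101: 0→14, due 39, tardiness 0
#108: 14→18, due 24, tardiness 0
#115: 18→28, due 40, tardiness 0
#122: 28→30, due 16, tardiness 14
#129: 30→43, due 27, tardiness 16
#136: 43→58, due 33, tardiness 25
Sum = 0+0+0+14+16+25 = 55.

55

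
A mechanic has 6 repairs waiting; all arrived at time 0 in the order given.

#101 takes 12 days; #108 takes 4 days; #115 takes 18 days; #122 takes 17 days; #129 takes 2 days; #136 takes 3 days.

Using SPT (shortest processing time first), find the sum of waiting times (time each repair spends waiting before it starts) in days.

SPT (increasing processing time): #129 #136 #108 #101 #122 #115.
#129: waits 0, runs 0→2
#136: waits 2, runs 2→5
#108: waits 5, runs 5→9
#101: waits 9, runs 9→21
#122: waits 21, runs 21→38
#115: waits 38, runs 38→56
Sum = 0+2+5+9+21+38 = 75.

75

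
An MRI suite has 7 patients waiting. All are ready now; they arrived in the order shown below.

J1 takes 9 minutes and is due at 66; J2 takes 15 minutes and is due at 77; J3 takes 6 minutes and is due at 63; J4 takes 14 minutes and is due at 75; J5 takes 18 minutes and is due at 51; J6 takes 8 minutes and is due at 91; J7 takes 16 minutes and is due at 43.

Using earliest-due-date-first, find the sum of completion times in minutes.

366

EDD (increasing due date): J7 J5 J3 J1 J4 J2 J6.
J7: 0→16
J5: 16→34
J3: 34→40
J1: 40→49
J4: 49→63
J2: 63→78
J6: 78→86
Sum = 16+34+40+49+63+78+86 = 366.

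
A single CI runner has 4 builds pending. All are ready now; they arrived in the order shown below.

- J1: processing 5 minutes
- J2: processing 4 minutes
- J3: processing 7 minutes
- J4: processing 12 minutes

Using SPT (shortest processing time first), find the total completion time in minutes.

SPT (increasing processing time): J2 J1 J3 J4.
J2: 0→4
J1: 4→9
J3: 9→16
J4: 16→28
Sum = 4+9+16+28 = 57.

57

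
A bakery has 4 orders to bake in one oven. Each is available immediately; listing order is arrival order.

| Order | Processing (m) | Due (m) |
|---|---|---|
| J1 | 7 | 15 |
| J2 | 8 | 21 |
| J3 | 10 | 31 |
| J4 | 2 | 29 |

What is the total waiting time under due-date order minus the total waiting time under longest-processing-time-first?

-14

EDD (increasing due date): J1 J2 J4 J3.
J1: waits 0, runs 0→7
J2: waits 7, runs 7→15
J4: waits 15, runs 15→17
J3: waits 17, runs 17→27
Sum = 0+7+15+17 = 39.
LPT (decreasing processing time): J3 J2 J1 J4.
J3: waits 0, runs 0→10
J2: waits 10, runs 10→18
J1: waits 18, runs 18→25
J4: waits 25, runs 25→27
Sum = 0+10+18+25 = 53.
Difference = 39 − 53 = -14.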